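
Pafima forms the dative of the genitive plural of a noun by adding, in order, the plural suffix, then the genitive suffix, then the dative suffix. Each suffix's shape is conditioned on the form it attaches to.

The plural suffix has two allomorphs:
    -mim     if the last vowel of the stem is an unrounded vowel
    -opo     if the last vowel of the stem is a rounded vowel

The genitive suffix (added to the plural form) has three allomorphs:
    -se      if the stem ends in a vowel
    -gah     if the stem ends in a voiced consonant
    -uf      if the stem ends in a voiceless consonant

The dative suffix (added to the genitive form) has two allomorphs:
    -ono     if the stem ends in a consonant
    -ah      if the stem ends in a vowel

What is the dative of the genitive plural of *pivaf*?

pivafmimgahono

*pivaf*: last vowel = /a/, an unrounded vowel → -mim → *pivafmim*.
Since the final sound of the plural form *pivafmim* is /m/ (a voiced consonant), it takes -gah, giving *pivafmimgah*.
The genitive form *pivafmimgah* — final sound /h/ (a consonant) → -ono → *pivafmimgahono*.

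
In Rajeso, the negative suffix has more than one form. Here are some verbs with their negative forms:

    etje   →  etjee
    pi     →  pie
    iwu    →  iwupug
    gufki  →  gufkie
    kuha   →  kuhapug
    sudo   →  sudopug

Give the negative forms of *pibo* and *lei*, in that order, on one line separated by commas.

pibopug, leie

The pattern is front/back vowel harmony: -e when the last vowel of the stem is a front vowel (*etje*, *pi*, *gufki*); -pug when the last vowel of the stem is a back vowel (*iwu*, *kuha*, *sudo*).
Since the last vowel of *pibo* is /o/ (a back vowel), it takes -pug, giving *pibopug*.
*lei* — last vowel /i/ (a front vowel) → -e → *leie*.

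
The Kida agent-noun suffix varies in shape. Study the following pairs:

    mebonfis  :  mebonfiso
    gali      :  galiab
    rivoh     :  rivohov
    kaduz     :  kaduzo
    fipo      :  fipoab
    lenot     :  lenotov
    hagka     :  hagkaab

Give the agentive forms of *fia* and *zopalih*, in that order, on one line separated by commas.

The pattern is sibilance of the final sound: -o when the stem ends in a sibilant (*mebonfis*, *kaduz*); -ov when the stem ends in a non-sibilant consonant (*rivoh*, *lenot*); -ab when the stem ends in a vowel (*gali*, *fipo*, *hagka*).
*fia*: final sound = /a/, a vowel → -ab → *fiaab*.
*zopalih* — final sound /h/ (a non-sibilant consonant) → -ov → *zopalihov*.

fiaab, zopalihov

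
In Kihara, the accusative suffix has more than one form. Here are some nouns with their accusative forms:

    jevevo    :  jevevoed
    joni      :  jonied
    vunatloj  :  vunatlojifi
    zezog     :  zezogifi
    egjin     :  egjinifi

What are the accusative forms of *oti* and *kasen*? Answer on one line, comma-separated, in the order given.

The alternation tracks the final sound of the stem — -ifi when the stem ends in a consonant (*vunatloj*, *zezog*, *egjin*); -ed when the stem ends in a vowel (*jevevo*, *joni*).
The final sound of *oti* is /i/, which is a vowel, so the suffix is -ed, giving *otied*.
*kasen*: final sound = /n/, a consonant → -ifi → *kasenifi*.

otied, kasenifi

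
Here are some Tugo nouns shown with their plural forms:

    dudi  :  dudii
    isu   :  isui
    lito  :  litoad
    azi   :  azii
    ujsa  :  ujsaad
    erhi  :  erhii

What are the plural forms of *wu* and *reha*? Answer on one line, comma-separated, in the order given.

wui, rehaad

Looking at the last vowel of each stem: -i when the last vowel of the stem is a high vowel (*dudi*, *isu*, *azi*, *erhi*); -ad when the last vowel of the stem is a non-high vowel (*lito*, *ujsa*).
*wu* — last vowel /u/ (a high vowel) → -i → *wui*.
*reha*: last vowel = /a/, a non-high vowel → -ad → *rehaad*.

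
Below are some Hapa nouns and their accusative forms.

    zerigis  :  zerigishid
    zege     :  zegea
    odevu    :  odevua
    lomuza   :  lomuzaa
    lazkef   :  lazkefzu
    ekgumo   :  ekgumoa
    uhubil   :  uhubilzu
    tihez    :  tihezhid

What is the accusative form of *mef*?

mefzu

The pattern is sibilance of the final sound: -hid when the stem ends in a sibilant (*zerigis*, *tihez*); -zu when the stem ends in a non-sibilant consonant (*lazkef*, *uhubil*); -a when the stem ends in a vowel (*zege*, *odevu*, *lomuza*, *ekgumo*).
Since the final sound of *mef* is /f/ (a non-sibilant consonant), it takes -zu, giving *mefzu*.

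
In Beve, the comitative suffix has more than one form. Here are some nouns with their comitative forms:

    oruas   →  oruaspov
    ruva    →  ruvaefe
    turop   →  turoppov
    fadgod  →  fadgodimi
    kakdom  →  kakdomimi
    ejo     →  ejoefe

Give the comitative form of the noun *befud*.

The suffix is conditioned by the final sound: -pov when the stem ends in a voiceless consonant (*oruas*, *turop*); -imi when the stem ends in a voiced consonant (*fadgod*, *kakdom*); -efe when the stem ends in a vowel (*ruva*, *ejo*).
*befud* — final sound /d/ (a voiced consonant) → -imi → *befudimi*.

befudimi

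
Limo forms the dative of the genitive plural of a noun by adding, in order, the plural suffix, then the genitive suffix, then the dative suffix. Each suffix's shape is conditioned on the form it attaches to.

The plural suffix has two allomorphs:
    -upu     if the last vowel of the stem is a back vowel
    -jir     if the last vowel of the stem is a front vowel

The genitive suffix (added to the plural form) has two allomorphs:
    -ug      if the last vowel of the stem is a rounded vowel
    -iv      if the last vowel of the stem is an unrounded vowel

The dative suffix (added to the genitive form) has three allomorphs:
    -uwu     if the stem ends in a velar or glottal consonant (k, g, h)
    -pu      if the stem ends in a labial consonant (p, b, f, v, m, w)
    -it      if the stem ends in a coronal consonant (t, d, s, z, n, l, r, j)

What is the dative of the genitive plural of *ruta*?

*ruta* — last vowel /a/ (a back vowel) → -upu → *rutaupu*.
The plural form *rutaupu*: last vowel = /u/, a rounded vowel → -ug → *rutaupuug*.
The final consonant of the genitive form *rutaupuug* is /g/, which is velar/glottal, so the dative suffix is -uwu, giving *rutaupuuguwu*.

rutaupuuguwu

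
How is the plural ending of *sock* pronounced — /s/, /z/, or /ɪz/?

/s/

The stem *sock* ends in a voiceless non-sibilant consonant.
The plural suffix surfaces as /ɪz/ after sibilants, /s/ after other voiceless consonants, and /z/ after other voiced sounds.
So the plural -s on *sock* is pronounced /s/.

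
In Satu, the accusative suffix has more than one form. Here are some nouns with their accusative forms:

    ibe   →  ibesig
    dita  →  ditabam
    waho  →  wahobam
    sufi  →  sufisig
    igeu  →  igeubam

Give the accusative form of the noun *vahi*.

The suffix is conditioned by the last vowel: -sig when the last vowel of the stem is a front vowel (*ibe*, *sufi*); -bam when the last vowel of the stem is a back vowel (*dita*, *waho*, *igeu*).
The last vowel of *vahi* is /i/, which is a front vowel, so the suffix is -sig, giving *vahisig*.

vahisig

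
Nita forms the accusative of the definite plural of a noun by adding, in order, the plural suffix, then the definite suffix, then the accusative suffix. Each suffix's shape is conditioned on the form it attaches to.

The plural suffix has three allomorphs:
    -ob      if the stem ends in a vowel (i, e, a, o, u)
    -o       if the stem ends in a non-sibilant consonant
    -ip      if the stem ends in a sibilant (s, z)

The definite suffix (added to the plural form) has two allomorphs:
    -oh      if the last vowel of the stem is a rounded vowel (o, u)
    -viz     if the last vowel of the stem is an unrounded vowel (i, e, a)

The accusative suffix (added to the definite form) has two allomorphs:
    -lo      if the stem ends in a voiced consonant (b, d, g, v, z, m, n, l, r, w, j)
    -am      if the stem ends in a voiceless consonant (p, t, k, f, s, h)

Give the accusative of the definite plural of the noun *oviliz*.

ovilizipvizlo

*oviliz*: final sound = /z/, a sibilant → -ip → *ovilizip*.
The plural form *ovilizip*: last vowel = /i/, an unrounded vowel → -viz → *ovilizipviz*.
The final consonant of the definite form *ovilizipviz* is /z/, which is voiced, so the accusative suffix is -lo, giving *ovilizipvizlo*.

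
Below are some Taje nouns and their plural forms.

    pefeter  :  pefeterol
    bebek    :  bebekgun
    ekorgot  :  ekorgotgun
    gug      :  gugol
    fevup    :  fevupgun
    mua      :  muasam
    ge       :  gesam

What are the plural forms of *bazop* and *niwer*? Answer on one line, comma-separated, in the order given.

bazopgun, niwerol

Looking at the final sound of each stem: -gun when the stem ends in a voiceless consonant (*bebek*, *ekorgot*, *fevup*); -ol when the stem ends in a voiced consonant (*pefeter*, *gug*); -sam when the stem ends in a vowel (*mua*, *ge*).
*bazop* — final sound /p/ (a voiceless consonant) → -gun → *bazopgun*.
Since the final sound of *niwer* is /r/ (a voiced consonant), it takes -ol, giving *niwerol*.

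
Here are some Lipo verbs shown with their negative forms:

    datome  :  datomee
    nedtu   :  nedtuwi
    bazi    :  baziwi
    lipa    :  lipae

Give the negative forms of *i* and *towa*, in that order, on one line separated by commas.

The suffix is conditioned by the last vowel: -wi when the last vowel of the stem is a high vowel (*nedtu*, *bazi*); -e when the last vowel of the stem is a non-high vowel (*datome*, *lipa*).
*i*: last vowel = /i/, a high vowel → -wi → *iwi*.
*towa*: last vowel = /a/, a non-high vowel → -e → *towae*.

iwi, towae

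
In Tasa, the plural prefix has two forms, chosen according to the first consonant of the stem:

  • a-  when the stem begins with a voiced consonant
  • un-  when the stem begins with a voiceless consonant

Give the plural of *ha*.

unha

The first consonant of *ha* is /h/, which is voiceless, so the prefix is un-, giving *unha*.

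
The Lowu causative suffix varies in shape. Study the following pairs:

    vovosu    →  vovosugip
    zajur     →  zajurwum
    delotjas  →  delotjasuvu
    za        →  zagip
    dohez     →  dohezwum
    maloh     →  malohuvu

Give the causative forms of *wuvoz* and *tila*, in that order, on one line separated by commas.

The suffix is conditioned by the final sound: -uvu when the stem ends in a voiceless consonant (*delotjas*, *maloh*); -wum when the stem ends in a voiced consonant (*zajur*, *dohez*); -gip when the stem ends in a vowel (*vovosu*, *za*).
The final sound of *wuvoz* is /z/, which is a voiced consonant, so the suffix is -wum, giving *wuvozwum*.
*tila* — final sound /a/ (a vowel) → -gip → *tilagip*.

wuvozwum, tilagip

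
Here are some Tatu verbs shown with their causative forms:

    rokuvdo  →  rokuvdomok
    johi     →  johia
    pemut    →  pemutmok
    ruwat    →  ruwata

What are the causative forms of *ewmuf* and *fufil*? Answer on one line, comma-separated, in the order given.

ewmufmok, fufila

The pattern is rounding harmony: -mok when the last vowel of the stem is a rounded vowel (*rokuvdo*, *pemut*); -a when the last vowel of the stem is an unrounded vowel (*johi*, *ruwat*).
*ewmuf* — last vowel /u/ (a rounded vowel) → -mok → *ewmufmok*.
*fufil*: last vowel = /i/, an unrounded vowel → -a → *fufila*.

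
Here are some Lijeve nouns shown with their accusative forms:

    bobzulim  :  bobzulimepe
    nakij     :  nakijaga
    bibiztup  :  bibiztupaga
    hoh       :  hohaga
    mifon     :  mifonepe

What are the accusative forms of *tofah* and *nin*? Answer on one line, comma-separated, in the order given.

tofahaga, ninepe

The pattern is nasality of the final consonant: -epe when the stem ends in a nasal (*bobzulim*, *mifon*); -aga when the stem ends in a non-nasal consonant (*nakij*, *bibiztup*, *hoh*).
*tofah*: final consonant = /h/, non-nasal → -aga → *tofahaga*.
Since the final consonant of *nin* is /n/ (a nasal), it takes -epe, giving *ninepe*.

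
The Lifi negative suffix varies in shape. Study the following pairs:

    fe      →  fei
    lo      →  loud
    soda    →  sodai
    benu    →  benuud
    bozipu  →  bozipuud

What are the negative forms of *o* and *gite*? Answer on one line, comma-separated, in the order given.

The alternation tracks the last vowel of the stem — -ud when the last vowel of the stem is a rounded vowel (*lo*, *benu*, *bozipu*); -i when the last vowel of the stem is an unrounded vowel (*fe*, *soda*).
Since the last vowel of *o* is /o/ (a rounded vowel), it takes -ud, giving *oud*.
Since the last vowel of *gite* is /e/ (an unrounded vowel), it takes -i, giving *gitei*.

oud, gitei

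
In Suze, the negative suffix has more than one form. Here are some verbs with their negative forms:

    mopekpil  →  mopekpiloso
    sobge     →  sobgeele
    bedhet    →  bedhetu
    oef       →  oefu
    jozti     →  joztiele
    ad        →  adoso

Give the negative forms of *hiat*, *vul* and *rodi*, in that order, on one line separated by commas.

Looking at the final sound of each stem: -u when the stem ends in a voiceless consonant (*bedhet*, *oef*); -oso when the stem ends in a voiced consonant (*mopekpil*, *ad*); -ele when the stem ends in a vowel (*sobge*, *jozti*).
Since the final sound of *hiat* is /t/ (a voiceless consonant), it takes -u, giving *hiatu*.
*vul*: final sound = /l/, a voiced consonant → -oso → *vuloso*.
*rodi* — final sound /i/ (a vowel) → -ele → *rodiele*.

hiatu, vuloso, rodiele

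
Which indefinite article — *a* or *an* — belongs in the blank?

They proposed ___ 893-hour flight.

The indefinite article is chosen by the initial *sound* of the following word, not its spelling.
The number *893* is spoken "eight hundred …", beginning with /eɪt/ — a vowel sound.
So the article is *an*: They proposed an 893-hour flight.

an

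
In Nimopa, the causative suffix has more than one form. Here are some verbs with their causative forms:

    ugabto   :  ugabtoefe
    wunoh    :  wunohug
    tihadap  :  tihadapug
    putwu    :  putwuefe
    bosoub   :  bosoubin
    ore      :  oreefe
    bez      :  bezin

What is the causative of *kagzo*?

kagzoefe

Looking at the final sound of each stem: -ug when the stem ends in a voiceless consonant (*wunoh*, *tihadap*); -in when the stem ends in a voiced consonant (*bosoub*, *bez*); -efe when the stem ends in a vowel (*ugabto*, *putwu*, *ore*).
*kagzo* — final sound /o/ (a vowel) → -efe → *kagzoefe*.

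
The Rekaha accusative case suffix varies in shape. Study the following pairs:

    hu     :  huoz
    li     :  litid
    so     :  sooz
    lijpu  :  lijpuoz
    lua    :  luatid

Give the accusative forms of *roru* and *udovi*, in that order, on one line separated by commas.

The suffix is conditioned by the last vowel: -oz when the last vowel of the stem is a rounded vowel (*hu*, *so*, *lijpu*); -tid when the last vowel of the stem is an unrounded vowel (*li*, *lua*).
*roru* — last vowel /u/ (a rounded vowel) → -oz → *roruoz*.
*udovi* — last vowel /i/ (an unrounded vowel) → -tid → *udovitid*.

roruoz, udovitid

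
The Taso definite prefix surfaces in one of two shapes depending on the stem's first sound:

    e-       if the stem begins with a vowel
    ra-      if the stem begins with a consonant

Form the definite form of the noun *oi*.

*oi* — first sound /o/ (a vowel) → e- → *eoi*.

eoi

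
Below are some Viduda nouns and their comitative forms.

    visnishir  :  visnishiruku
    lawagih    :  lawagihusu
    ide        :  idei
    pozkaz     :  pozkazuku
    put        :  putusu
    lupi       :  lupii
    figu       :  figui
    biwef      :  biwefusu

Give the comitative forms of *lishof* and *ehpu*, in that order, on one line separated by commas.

lishofusu, ehpui

The suffix is conditioned by the final sound: -usu when the stem ends in a voiceless consonant (*lawagih*, *put*, *biwef*); -uku when the stem ends in a voiced consonant (*visnishir*, *pozkaz*); -i when the stem ends in a vowel (*ide*, *lupi*, *figu*).
The final sound of *lishof* is /f/, which is a voiceless consonant, so the suffix is -usu, giving *lishofusu*.
*ehpu* — final sound /u/ (a vowel) → -i → *ehpui*.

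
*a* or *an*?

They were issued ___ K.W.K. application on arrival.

a

The indefinite article is chosen by the initial *sound* of the following word, not its spelling.
The initialism *K.W.K.* is read letter by letter; the first letter, K, is pronounced /keɪ/, which begins with a consonant sound.
So the article is *a*: They were issued a K.W.K. application on arrival.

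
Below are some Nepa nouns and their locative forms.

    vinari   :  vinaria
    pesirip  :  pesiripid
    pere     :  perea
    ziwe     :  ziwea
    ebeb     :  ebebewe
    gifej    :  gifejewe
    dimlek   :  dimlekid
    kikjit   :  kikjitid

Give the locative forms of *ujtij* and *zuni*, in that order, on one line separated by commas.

ujtijewe, zunia

The pattern is voicing of the final sound: -id when the stem ends in a voiceless consonant (*pesirip*, *dimlek*, *kikjit*); -ewe when the stem ends in a voiced consonant (*ebeb*, *gifej*); -a when the stem ends in a vowel (*vinari*, *pere*, *ziwe*).
The final sound of *ujtij* is /j/, which is a voiced consonant, so the suffix is -ewe, giving *ujtijewe*.
Since the final sound of *zuni* is /i/ (a vowel), it takes -a, giving *zunia*.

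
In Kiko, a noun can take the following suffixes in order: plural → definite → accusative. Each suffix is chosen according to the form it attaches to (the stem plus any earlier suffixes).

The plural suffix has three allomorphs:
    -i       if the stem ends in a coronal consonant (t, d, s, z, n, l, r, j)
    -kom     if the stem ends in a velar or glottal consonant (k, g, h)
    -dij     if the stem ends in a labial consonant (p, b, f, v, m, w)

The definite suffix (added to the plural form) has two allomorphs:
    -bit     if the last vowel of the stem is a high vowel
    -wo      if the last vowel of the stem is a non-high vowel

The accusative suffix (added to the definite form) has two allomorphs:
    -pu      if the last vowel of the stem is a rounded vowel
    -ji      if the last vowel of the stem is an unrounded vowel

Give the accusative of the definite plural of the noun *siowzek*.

Since the final consonant of *siowzek* is /k/ (velar/glottal), it takes -kom, giving *siowzekkom*.
The plural form *siowzekkom*: last vowel = /o/, a non-high vowel → -wo → *siowzekkomwo*.
The last vowel of the definite form *siowzekkomwo* is /o/, which is a rounded vowel, so the accusative suffix is -pu, giving *siowzekkomwopu*.

siowzekkomwopu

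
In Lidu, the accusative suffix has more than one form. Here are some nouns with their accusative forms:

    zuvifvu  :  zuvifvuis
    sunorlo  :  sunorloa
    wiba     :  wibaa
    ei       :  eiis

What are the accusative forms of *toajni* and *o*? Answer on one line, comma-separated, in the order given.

The alternation tracks the last vowel of the stem — -is when the last vowel of the stem is a high vowel (*zuvifvu*, *ei*); -a when the last vowel of the stem is a non-high vowel (*sunorlo*, *wiba*).
Since the last vowel of *toajni* is /i/ (a high vowel), it takes -is, giving *toajniis*.
*o* — last vowel /o/ (a non-high vowel) → -a → *oa*.

toajniis, oa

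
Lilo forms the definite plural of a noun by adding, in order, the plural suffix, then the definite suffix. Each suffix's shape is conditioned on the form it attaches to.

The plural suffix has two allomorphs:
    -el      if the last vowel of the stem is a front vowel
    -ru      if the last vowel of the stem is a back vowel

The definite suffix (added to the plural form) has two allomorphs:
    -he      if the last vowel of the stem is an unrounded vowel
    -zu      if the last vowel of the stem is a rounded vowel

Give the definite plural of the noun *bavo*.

bavoruzu

*bavo*: last vowel = /o/, a back vowel → -ru → *bavoru*.
The last vowel of the plural form *bavoru* is /u/, which is a rounded vowel, so the definite suffix is -zu, giving *bavoruzu*.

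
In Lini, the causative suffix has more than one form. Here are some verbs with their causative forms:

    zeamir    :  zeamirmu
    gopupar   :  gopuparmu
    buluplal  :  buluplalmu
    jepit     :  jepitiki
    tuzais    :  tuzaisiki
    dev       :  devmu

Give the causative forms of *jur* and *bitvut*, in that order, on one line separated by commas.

The pattern is voicing of the final consonant: -iki when the stem ends in a voiceless consonant (*jepit*, *tuzais*); -mu when the stem ends in a voiced consonant (*zeamir*, *gopupar*, *buluplal*, *dev*).
*jur* — final consonant /r/ (voiced) → -mu → *jurmu*.
*bitvut* — final consonant /t/ (voiceless) → -iki → *bitvutiki*.

jurmu, bitvutiki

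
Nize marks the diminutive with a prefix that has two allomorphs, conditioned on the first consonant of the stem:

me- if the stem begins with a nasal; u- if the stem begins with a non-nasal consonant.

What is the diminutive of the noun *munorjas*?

memunorjas

Since the first consonant of *munorjas* is /m/ (a nasal), it takes me-, giving *memunorjas*.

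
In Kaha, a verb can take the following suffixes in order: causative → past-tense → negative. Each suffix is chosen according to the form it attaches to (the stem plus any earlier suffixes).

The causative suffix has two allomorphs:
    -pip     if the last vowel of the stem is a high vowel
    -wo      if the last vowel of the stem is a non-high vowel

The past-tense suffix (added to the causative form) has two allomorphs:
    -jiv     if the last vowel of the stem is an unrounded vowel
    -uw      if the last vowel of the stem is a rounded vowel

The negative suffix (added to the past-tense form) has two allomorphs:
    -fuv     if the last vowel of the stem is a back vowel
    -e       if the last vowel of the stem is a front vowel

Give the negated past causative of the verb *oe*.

oewouwfuv

Since the last vowel of *oe* is /e/ (a non-high vowel), it takes -wo, giving *oewo*.
The causative form *oewo* — last vowel /o/ (a rounded vowel) → -uw → *oewouw*.
The past-tense form *oewouw* — last vowel /u/ (a back vowel) → -fuv → *oewouwfuv*.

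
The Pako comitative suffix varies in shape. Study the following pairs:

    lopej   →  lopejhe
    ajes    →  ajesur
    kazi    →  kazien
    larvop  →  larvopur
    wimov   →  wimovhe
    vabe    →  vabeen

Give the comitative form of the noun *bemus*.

The pattern is voicing of the final sound: -ur when the stem ends in a voiceless consonant (*ajes*, *larvop*); -he when the stem ends in a voiced consonant (*lopej*, *wimov*); -en when the stem ends in a vowel (*kazi*, *vabe*).
*bemus*: final sound = /s/, a voiceless consonant → -ur → *bemusur*.

bemusur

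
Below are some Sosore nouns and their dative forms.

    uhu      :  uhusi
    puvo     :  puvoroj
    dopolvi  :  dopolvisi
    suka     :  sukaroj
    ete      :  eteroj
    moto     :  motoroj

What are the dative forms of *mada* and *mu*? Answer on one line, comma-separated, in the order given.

madaroj, musi

The alternation tracks the last vowel of the stem — -si when the last vowel of the stem is a high vowel (*uhu*, *dopolvi*); -roj when the last vowel of the stem is a non-high vowel (*puvo*, *suka*, *ete*, *moto*).
*mada* — last vowel /a/ (a non-high vowel) → -roj → *madaroj*.
*mu* — last vowel /u/ (a high vowel) → -si → *musi*.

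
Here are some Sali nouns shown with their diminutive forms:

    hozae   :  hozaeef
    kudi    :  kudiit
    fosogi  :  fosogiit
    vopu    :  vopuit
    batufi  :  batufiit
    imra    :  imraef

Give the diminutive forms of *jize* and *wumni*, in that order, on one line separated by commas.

jizeef, wumniit

The alternation tracks the last vowel of the stem — -it when the last vowel of the stem is a high vowel (*kudi*, *fosogi*, *vopu*, *batufi*); -ef when the last vowel of the stem is a non-high vowel (*hozae*, *imra*).
Since the last vowel of *jize* is /e/ (a non-high vowel), it takes -ef, giving *jizeef*.
*wumni* — last vowel /i/ (a high vowel) → -it → *wumniit*.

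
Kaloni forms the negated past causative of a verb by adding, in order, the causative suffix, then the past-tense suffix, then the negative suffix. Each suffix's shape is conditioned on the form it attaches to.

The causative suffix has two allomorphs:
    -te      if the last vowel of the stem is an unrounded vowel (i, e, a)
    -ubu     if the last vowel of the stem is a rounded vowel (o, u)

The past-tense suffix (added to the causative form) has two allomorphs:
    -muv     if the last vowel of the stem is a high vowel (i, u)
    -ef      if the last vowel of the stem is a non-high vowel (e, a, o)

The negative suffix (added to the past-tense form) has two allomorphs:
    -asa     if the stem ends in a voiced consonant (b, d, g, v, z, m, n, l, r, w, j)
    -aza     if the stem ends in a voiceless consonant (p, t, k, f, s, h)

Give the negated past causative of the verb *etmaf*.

The last vowel of *etmaf* is /a/, which is an unrounded vowel, so the causative suffix is -te, giving *etmafte*.
The causative form *etmafte* — last vowel /e/ (a non-high vowel) → -ef → *etmafteef*.
The final consonant of the past-tense form *etmafteef* is /f/, which is voiceless, so the negative suffix is -aza, giving *etmafteefaza*.

etmafteefaza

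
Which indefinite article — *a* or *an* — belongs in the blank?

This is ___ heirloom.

an

The indefinite article is chosen by the initial *sound* of the following word, not its spelling.
*heirloom* begins with the sound /ɛ/ (silent h) — a vowel sound.
So the article is *an*: This is an heirloom.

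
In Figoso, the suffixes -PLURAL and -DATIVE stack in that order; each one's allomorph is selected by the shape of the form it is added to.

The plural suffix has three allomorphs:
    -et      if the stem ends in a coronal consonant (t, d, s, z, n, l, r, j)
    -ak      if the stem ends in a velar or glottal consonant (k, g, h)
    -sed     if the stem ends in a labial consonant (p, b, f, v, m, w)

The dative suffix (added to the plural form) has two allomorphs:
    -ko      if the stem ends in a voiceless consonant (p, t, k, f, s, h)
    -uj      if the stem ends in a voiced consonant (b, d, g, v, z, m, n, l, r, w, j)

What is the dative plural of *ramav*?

Since the final consonant of *ramav* is /v/ (labial), it takes -sed, giving *ramavsed*.
The plural form *ramavsed* — final consonant /d/ (voiced) → -uj → *ramavseduj*.

ramavseduj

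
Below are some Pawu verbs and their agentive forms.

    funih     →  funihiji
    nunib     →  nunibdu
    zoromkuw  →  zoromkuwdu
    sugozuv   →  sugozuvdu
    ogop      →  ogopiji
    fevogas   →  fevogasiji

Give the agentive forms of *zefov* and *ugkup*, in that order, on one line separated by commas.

zefovdu, ugkupiji

The suffix is conditioned by the final consonant: -iji when the stem ends in a voiceless consonant (*funih*, *ogop*, *fevogas*); -du when the stem ends in a voiced consonant (*nunib*, *zoromkuw*, *sugozuv*).
*zefov* — final consonant /v/ (voiced) → -du → *zefovdu*.
The final consonant of *ugkup* is /p/, which is voiceless, so the suffix is -iji, giving *ugkupiji*.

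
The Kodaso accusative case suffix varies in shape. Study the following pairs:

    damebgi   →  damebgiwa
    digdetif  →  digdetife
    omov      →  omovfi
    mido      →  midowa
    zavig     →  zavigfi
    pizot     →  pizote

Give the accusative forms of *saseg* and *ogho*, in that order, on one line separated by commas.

The suffix is conditioned by the final sound: -e when the stem ends in a voiceless consonant (*digdetif*, *pizot*); -fi when the stem ends in a voiced consonant (*omov*, *zavig*); -wa when the stem ends in a vowel (*damebgi*, *mido*).
Since the final sound of *saseg* is /g/ (a voiced consonant), it takes -fi, giving *sasegfi*.
The final sound of *ogho* is /o/, which is a vowel, so the suffix is -wa, giving *oghowa*.

sasegfi, oghowa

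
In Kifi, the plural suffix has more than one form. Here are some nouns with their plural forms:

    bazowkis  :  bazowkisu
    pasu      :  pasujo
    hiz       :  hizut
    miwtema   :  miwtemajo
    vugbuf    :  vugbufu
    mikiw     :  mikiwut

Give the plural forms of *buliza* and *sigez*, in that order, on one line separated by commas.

The pattern is voicing of the final sound: -u when the stem ends in a voiceless consonant (*bazowkis*, *vugbuf*); -ut when the stem ends in a voiced consonant (*hiz*, *mikiw*); -jo when the stem ends in a vowel (*pasu*, *miwtema*).
*buliza* — final sound /a/ (a vowel) → -jo → *bulizajo*.
*sigez*: final sound = /z/, a voiced consonant → -ut → *sigezut*.

bulizajo, sigezut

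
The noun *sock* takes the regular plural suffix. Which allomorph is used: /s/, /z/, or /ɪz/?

/s/

The stem *sock* ends in a voiceless non-sibilant consonant.
The plural suffix surfaces as /ɪz/ after sibilants, /s/ after other voiceless consonants, and /z/ after other voiced sounds.
So the plural -s on *sock* is pronounced /s/.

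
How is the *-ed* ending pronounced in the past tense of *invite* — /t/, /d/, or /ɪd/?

The stem *invite* ends in /t/ or /d/.
The -ed suffix is realized as /ɪd/ after /t, d/; as /t/ after other voiceless consonants; and as /d/ after other voiced sounds.
So -ed on *invite* is pronounced /ɪd/.

/ɪd/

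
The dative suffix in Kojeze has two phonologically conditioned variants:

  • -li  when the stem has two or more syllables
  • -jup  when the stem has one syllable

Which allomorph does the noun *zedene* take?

With 3 syllables, *zedene* takes -li.

-li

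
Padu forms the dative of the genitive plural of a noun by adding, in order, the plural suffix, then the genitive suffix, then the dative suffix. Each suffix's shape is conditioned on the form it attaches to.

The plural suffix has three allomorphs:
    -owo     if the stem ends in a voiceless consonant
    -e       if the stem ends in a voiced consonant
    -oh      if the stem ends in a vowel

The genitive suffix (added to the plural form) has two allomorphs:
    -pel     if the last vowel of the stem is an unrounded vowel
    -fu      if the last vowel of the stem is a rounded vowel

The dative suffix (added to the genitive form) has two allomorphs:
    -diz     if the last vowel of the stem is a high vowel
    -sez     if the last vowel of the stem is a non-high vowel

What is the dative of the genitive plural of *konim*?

konimepelsez

*konim* — final sound /m/ (a voiced consonant) → -e → *konime*.
The last vowel of the plural form *konime* is /e/, which is an unrounded vowel, so the genitive suffix is -pel, giving *konimepel*.
The genitive form *konimepel* — last vowel /e/ (a non-high vowel) → -sez → *konimepelsez*.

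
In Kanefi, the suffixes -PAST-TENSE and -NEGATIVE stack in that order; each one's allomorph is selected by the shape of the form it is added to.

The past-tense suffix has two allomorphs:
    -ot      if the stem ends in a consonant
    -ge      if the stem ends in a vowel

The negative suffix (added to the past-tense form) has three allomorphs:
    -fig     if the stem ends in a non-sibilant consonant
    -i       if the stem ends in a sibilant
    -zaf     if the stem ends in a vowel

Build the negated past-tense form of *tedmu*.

tedmugezaf

*tedmu* — final sound /u/ (a vowel) → -ge → *tedmuge*.
The past-tense form *tedmuge*: final sound = /e/, a vowel → -zaf → *tedmugezaf*.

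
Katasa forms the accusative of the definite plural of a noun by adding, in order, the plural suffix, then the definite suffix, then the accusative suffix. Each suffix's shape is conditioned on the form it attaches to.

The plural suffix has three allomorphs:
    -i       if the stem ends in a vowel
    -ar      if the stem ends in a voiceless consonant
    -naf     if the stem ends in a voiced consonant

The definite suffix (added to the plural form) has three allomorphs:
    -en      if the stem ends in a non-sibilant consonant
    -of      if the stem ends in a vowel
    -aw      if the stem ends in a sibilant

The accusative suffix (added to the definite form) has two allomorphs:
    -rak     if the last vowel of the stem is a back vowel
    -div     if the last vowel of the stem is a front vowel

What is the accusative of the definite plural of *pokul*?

Since the final sound of *pokul* is /l/ (a voiced consonant), it takes -naf, giving *pokulnaf*.
The plural form *pokulnaf* — final sound /f/ (a non-sibilant consonant) → -en → *pokulnafen*.
The definite form *pokulnafen* — last vowel /e/ (a front vowel) → -div → *pokulnafendiv*.

pokulnafendiv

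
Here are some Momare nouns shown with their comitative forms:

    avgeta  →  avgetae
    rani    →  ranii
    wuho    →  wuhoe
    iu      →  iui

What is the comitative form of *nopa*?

The alternation tracks the last vowel of the stem — -i when the last vowel of the stem is a high vowel (*rani*, *iu*); -e when the last vowel of the stem is a non-high vowel (*avgeta*, *wuho*).
*nopa*: last vowel = /a/, a non-high vowel → -e → *nopae*.

nopae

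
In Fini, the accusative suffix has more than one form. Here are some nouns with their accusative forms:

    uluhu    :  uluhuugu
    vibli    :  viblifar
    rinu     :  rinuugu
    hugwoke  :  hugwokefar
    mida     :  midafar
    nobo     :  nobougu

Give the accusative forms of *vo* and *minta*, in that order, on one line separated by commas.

vougu, mintafar

The pattern is rounding harmony: -ugu when the last vowel of the stem is a rounded vowel (*uluhu*, *rinu*, *nobo*); -far when the last vowel of the stem is an unrounded vowel (*vibli*, *hugwoke*, *mida*).
The last vowel of *vo* is /o/, which is a rounded vowel, so the suffix is -ugu, giving *vougu*.
*minta* — last vowel /a/ (an unrounded vowel) → -far → *mintafar*.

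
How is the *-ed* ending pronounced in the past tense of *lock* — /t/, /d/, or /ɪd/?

/t/

The stem *lock* ends in a voiceless consonant other than /t/.
The -ed suffix is realized as /ɪd/ after /t, d/; as /t/ after other voiceless consonants; and as /d/ after other voiced sounds.
So -ed on *lock* is pronounced /t/.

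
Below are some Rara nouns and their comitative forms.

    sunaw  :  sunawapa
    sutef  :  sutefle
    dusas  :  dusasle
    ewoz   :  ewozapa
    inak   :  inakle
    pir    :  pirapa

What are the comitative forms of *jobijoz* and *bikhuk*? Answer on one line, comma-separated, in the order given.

The alternation tracks the final consonant of the stem — -le when the stem ends in a voiceless consonant (*sutef*, *dusas*, *inak*); -apa when the stem ends in a voiced consonant (*sunaw*, *ewoz*, *pir*).
Since the final consonant of *jobijoz* is /z/ (voiced), it takes -apa, giving *jobijozapa*.
Since the final consonant of *bikhuk* is /k/ (voiceless), it takes -le, giving *bikhukle*.

jobijozapa, bikhukle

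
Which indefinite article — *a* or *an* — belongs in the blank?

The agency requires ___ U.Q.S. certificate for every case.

a

The indefinite article is chosen by the initial *sound* of the following word, not its spelling.
The initialism *U.Q.S.* is read letter by letter; the first letter, U, is pronounced /juː/, which begins with a consonant sound.
So the article is *a*: The agency requires a U.Q.S. certificate for every case.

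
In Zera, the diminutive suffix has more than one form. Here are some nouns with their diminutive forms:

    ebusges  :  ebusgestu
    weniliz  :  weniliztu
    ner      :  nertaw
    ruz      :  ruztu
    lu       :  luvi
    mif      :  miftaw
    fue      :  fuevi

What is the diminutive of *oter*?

otertaw

The pattern is sibilance of the final sound: -tu when the stem ends in a sibilant (*ebusges*, *weniliz*, *ruz*); -taw when the stem ends in a non-sibilant consonant (*ner*, *mif*); -vi when the stem ends in a vowel (*lu*, *fue*).
*oter* — final sound /r/ (a non-sibilant consonant) → -taw → *otertaw*.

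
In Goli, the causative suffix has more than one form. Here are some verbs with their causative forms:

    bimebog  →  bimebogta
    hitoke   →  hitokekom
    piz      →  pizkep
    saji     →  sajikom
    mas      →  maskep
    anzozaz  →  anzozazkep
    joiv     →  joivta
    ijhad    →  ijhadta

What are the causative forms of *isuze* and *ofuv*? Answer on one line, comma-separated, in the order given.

The suffix is conditioned by the final sound: -kep when the stem ends in a sibilant (*piz*, *mas*, *anzozaz*); -ta when the stem ends in a non-sibilant consonant (*bimebog*, *joiv*, *ijhad*); -kom when the stem ends in a vowel (*hitoke*, *saji*).
The final sound of *isuze* is /e/, which is a vowel, so the suffix is -kom, giving *isuzekom*.
The final sound of *ofuv* is /v/, which is a non-sibilant consonant, so the suffix is -ta, giving *ofuvta*.

isuzekom, ofuvta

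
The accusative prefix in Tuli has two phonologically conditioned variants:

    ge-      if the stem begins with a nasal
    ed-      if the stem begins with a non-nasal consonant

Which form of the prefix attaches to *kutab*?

ed-

The first consonant of *kutab* is /k/, which is non-nasal, so the prefix is ed-.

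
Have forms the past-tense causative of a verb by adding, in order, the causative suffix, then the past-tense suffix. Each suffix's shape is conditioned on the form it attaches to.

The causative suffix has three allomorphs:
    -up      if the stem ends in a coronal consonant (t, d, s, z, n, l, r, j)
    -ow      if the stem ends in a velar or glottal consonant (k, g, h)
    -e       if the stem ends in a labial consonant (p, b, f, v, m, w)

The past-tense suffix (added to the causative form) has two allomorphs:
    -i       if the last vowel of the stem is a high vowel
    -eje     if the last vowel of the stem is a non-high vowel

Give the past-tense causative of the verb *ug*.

ugoweje

*ug*: final consonant = /g/, velar/glottal → -ow → *ugow*.
Since the last vowel of the causative form *ugow* is /o/ (a non-high vowel), it takes -eje, giving *ugoweje*.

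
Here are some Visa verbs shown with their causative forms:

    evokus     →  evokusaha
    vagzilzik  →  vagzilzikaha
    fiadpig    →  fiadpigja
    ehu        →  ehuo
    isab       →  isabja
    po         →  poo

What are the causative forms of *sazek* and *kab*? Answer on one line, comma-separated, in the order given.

sazekaha, kabja

Looking at the final sound of each stem: -aha when the stem ends in a voiceless consonant (*evokus*, *vagzilzik*); -ja when the stem ends in a voiced consonant (*fiadpig*, *isab*); -o when the stem ends in a vowel (*ehu*, *po*).
*sazek* — final sound /k/ (a voiceless consonant) → -aha → *sazekaha*.
The final sound of *kab* is /b/, which is a voiced consonant, so the suffix is -ja, giving *kabja*.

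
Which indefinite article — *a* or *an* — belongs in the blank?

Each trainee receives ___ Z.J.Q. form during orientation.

The indefinite article is chosen by the initial *sound* of the following word, not its spelling.
The initialism *Z.J.Q.* is read letter by letter; the first letter, Z, is pronounced /ziː/, which begins with a consonant sound.
So the article is *a*: Each trainee receives a Z.J.Q. form during orientation.

a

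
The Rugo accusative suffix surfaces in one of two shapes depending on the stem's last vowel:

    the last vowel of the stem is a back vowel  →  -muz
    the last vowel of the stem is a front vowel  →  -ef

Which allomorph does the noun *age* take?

-ef

*age*: last vowel = /e/, a front vowel → -ef.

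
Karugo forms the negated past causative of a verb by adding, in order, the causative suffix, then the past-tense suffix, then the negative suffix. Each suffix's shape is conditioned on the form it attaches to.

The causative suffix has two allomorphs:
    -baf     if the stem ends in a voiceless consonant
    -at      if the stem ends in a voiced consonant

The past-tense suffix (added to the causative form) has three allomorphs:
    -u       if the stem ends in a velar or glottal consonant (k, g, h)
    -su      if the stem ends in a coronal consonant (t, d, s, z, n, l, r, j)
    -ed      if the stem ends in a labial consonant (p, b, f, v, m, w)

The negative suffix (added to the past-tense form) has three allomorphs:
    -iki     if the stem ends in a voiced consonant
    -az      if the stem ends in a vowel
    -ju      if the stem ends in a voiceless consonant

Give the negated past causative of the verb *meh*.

Since the final consonant of *meh* is /h/ (voiceless), it takes -baf, giving *mehbaf*.
The causative form *mehbaf*: final consonant = /f/, labial → -ed → *mehbafed*.
The past-tense form *mehbafed* — final sound /d/ (a voiced consonant) → -iki → *mehbafediki*.

mehbafediki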